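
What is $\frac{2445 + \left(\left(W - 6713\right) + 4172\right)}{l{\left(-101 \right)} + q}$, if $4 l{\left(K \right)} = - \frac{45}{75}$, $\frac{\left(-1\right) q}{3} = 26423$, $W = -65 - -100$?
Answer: $\frac{1220}{1585383} \approx 0.00076953$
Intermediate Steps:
$W = 35$ ($W = -65 + 100 = 35$)
$q = -79269$ ($q = \left(-3\right) 26423 = -79269$)
$l{\left(K \right)} = - \frac{3}{20}$ ($l{\left(K \right)} = \frac{\left(-45\right) \frac{1}{75}}{4} = \frac{1}{4} \left(- \frac{3}{5}\right) = - \frac{3}{20}$)
$\frac{2445 + \left(\left(W - 6713\right) + 4172\right)}{l{\left(-101 \right)} + q} = \frac{2445 + \left(\left(35 - 6713\right) + 4172\right)}{- \frac{3}{20} - 79269} = \frac{2445 + \left(-6678 + 4172\right)}{- \frac{1585383}{20}} = \left(2445 - 2506\right) \left(- \frac{20}{1585383}\right) = \left(-61\right) \left(- \frac{20}{1585383}\right) = \frac{1220}{1585383}$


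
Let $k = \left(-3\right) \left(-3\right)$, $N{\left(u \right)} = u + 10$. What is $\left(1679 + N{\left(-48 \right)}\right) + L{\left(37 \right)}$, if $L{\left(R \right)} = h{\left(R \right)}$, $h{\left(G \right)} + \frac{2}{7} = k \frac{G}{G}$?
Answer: $\frac{11548}{7} \approx 1649.7$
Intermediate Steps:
$N{\left(u \right)} = 10 + u$
$k = 9$
$h{\left(G \right)} = \frac{61}{7}$ ($h{\left(G \right)} = - \frac{2}{7} + 9 \frac{G}{G} = - \frac{2}{7} + 9 \cdot 1 = - \frac{2}{7} + 9 = \frac{61}{7}$)
$L{\left(R \right)} = \frac{61}{7}$
$\left(1679 + N{\left(-48 \right)}\right) + L{\left(37 \right)} = \left(1679 + \left(10 - 48\right)\right) + \frac{61}{7} = \left(1679 - 38\right) + \frac{61}{7} = 1641 + \frac{61}{7} = \frac{11548}{7}$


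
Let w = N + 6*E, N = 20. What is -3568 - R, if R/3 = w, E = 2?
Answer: -3664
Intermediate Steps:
w = 32 (w = 20 + 6*2 = 20 + 12 = 32)
R = 96 (R = 3*32 = 96)
-3568 - R = -3568 - 1*96 = -3568 - 96 = -3664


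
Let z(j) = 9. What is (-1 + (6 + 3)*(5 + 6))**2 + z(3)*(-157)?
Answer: 8191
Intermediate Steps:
(-1 + (6 + 3)*(5 + 6))**2 + z(3)*(-157) = (-1 + (6 + 3)*(5 + 6))**2 + 9*(-157) = (-1 + 9*11)**2 - 1413 = (-1 + 99)**2 - 1413 = 98**2 - 1413 = 9604 - 1413 = 8191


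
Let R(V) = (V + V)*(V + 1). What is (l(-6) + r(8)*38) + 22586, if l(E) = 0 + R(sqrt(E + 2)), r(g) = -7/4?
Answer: 45023/2 + 4*I ≈ 22512.0 + 4.0*I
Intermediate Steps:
R(V) = 2*V*(1 + V) (R(V) = (2*V)*(1 + V) = 2*V*(1 + V))
r(g) = -7/4 (r(g) = -7*1/4 = -7/4)
l(E) = 2*sqrt(2 + E)*(1 + sqrt(2 + E)) (l(E) = 0 + 2*sqrt(E + 2)*(1 + sqrt(E + 2)) = 0 + 2*sqrt(2 + E)*(1 + sqrt(2 + E)) = 2*sqrt(2 + E)*(1 + sqrt(2 + E)))
(l(-6) + r(8)*38) + 22586 = ((4 + 2*(-6) + 2*sqrt(2 - 6)) - 7/4*38) + 22586 = ((4 - 12 + 2*sqrt(-4)) - 133/2) + 22586 = ((4 - 12 + 2*(2*I)) - 133/2) + 22586 = ((4 - 12 + 4*I) - 133/2) + 22586 = ((-8 + 4*I) - 133/2) + 22586 = (-149/2 + 4*I) + 22586 = 45023/2 + 4*I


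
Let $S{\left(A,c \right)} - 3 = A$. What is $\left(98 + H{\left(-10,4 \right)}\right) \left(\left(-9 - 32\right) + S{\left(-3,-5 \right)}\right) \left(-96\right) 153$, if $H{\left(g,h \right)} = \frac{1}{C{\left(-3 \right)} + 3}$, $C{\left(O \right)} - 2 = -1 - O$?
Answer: $\frac{413716896}{7} \approx 5.9102 \cdot 10^{7}$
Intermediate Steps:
$C{\left(O \right)} = 1 - O$ ($C{\left(O \right)} = 2 - \left(1 + O\right) = 1 - O$)
$S{\left(A,c \right)} = 3 + A$
$H{\left(g,h \right)} = \frac{1}{7}$ ($H{\left(g,h \right)} = \frac{1}{\left(1 - -3\right) + 3} = \frac{1}{\left(1 + 3\right) + 3} = \frac{1}{4 + 3} = \frac{1}{7}$)
$\left(98 + H{\left(-10,4 \right)}\right) \left(\left(-9 - 32\right) + S{\left(-3,-5 \right)}\right) \left(-96\right) 153 = \left(98 + \frac{1}{7}\right) \left(\left(-9 - 32\right) + \left(3 - 3\right)\right) \left(-96\right) 153 = \frac{687 \left(\left(-9 - 32\right) + 0\right)}{7} \left(-96\right) 153 = \frac{687 \left(-41 + 0\right)}{7} \left(-96\right) 153 = \frac{687}{7} \left(-41\right) \left(-96\right) 153 = \left(- \frac{28167}{7}\right) \left(-96\right) 153 = \frac{2704032}{7} \cdot 153 = \frac{413716896}{7}$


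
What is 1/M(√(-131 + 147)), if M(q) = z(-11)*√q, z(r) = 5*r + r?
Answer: -1/132 ≈ -0.0075758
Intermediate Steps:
z(r) = 6*r
M(q) = -66*√q (M(q) = (6*(-11))*√q = -66*√q)
1/M(√(-131 + 147)) = 1/(-66*(-131 + 147)^(¼)) = 1/(-66*√(√16)) = 1/(-66*√4) = 1/(-66*2) = 1/(-132) = -1/132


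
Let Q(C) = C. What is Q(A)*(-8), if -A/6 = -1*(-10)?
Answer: 480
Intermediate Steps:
A = -60 (A = -(-6)*(-10) = -6*10 = -60)
Q(A)*(-8) = -60*(-8) = 480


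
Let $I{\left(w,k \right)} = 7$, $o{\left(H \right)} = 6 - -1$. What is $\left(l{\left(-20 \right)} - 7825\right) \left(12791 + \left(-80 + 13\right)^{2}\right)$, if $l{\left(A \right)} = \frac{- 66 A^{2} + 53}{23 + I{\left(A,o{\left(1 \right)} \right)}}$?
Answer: $-150391872$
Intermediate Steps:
$o{\left(H \right)} = 7$ ($o{\left(H \right)} = 6 + 1 = 7$)
$l{\left(A \right)} = \frac{53}{30} - \frac{11 A^{2}}{5}$ ($l{\left(A \right)} = \frac{- 66 A^{2} + 53}{23 + 7} = \frac{53 - 66 A^{2}}{30} = \left(53 - 66 A^{2}\right) \frac{1}{30} = \frac{53}{30} - \frac{11 A^{2}}{5}$)
$\left(l{\left(-20 \right)} - 7825\right) \left(12791 + \left(-80 + 13\right)^{2}\right) = \left(\left(\frac{53}{30} - \frac{11 \left(-20\right)^{2}}{5}\right) - 7825\right) \left(12791 + \left(-80 + 13\right)^{2}\right) = \left(\left(\frac{53}{30} - 880\right) - 7825\right) \left(12791 + \left(-67\right)^{2}\right) = \left(\left(\frac{53}{30} - 880\right) - 7825\right) \left(12791 + 4489\right) = \left(- \frac{26347}{30} - 7825\right) 17280 = \left(- \frac{261097}{30}\right) 17280 = -150391872$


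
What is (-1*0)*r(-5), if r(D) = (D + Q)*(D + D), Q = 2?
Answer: 0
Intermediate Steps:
r(D) = 2*D*(2 + D) (r(D) = (D + 2)*(D + D) = (2 + D)*(2*D) = 2*D*(2 + D))
(-1*0)*r(-5) = (-1*0)*(2*(-5)*(2 - 5)) = 0*(2*(-5)*(-3)) = 0*30 = 0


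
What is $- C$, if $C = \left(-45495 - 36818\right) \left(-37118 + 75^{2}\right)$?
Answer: $-2592283309$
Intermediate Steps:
$C = 2592283309$ ($C = - 82313 \left(-37118 + 5625\right) = \left(-82313\right) \left(-31493\right) = 2592283309$)
$- C = \left(-1\right) 2592283309 = -2592283309$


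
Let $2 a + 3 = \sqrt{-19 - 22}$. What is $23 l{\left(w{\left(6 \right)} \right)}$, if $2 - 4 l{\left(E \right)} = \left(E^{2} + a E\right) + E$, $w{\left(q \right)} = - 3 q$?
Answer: $- \frac{7613}{4} + \frac{207 i \sqrt{41}}{4} \approx -1903.3 + 331.36 i$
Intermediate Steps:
$a = - \frac{3}{2} + \frac{i \sqrt{41}}{2}$ ($a = - \frac{3}{2} + \frac{\sqrt{-19 - 22}}{2} = - \frac{3}{2} + \frac{\sqrt{-41}}{2} = - \frac{3}{2} + \frac{i \sqrt{41}}{2} \approx -1.5 + 3.2016 i$)
$l{\left(E \right)} = \frac{1}{2} - \frac{E}{4} - \frac{E^{2}}{4} - \frac{E \left(- \frac{3}{2} + \frac{i \sqrt{41}}{2}\right)}{4}$ ($l{\left(E \right)} = \frac{1}{2} - \frac{\left(E^{2} + \left(- \frac{3}{2} + \frac{i \sqrt{41}}{2}\right) E\right) + E}{4} = \frac{1}{2} - \frac{\left(E^{2} + E \left(- \frac{3}{2} + \frac{i \sqrt{41}}{2}\right)\right) + E}{4} = \frac{1}{2} - \frac{E + E^{2} + E \left(- \frac{3}{2} + \frac{i \sqrt{41}}{2}\right)}{4} = \frac{1}{2} - \left(\frac{E}{4} + \frac{E^{2}}{4} + \frac{E \left(- \frac{3}{2} + \frac{i \sqrt{41}}{2}\right)}{4}\right) = \frac{1}{2} - \frac{E}{4} - \frac{E^{2}}{4} - \frac{E \left(- \frac{3}{2} + \frac{i \sqrt{41}}{2}\right)}{4}$)
$23 l{\left(w{\left(6 \right)} \right)} = 23 \left(\frac{1}{2} - \frac{\left(\left(-3\right) 6\right)^{2}}{4} + \frac{\left(-3\right) 6}{8} - \frac{i \left(\left(-3\right) 6\right) \sqrt{41}}{8}\right) = 23 \left(\frac{1}{2} - \frac{\left(-18\right)^{2}}{4} + \frac{1}{8} \left(-18\right) - \frac{1}{8} i \left(-18\right) \sqrt{41}\right) = 23 \left(\frac{1}{2} - 81 - \frac{9}{4} + \frac{9 i \sqrt{41}}{4}\right) = 23 \left(- \frac{331}{4} + \frac{9 i \sqrt{41}}{4}\right) = - \frac{7613}{4} + \frac{207 i \sqrt{41}}{4}$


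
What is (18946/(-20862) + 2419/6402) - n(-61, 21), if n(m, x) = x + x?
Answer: -946714187/22259754 ≈ -42.530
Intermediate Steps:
n(m, x) = 2*x
(18946/(-20862) + 2419/6402) - n(-61, 21) = (18946/(-20862) + 2419/6402) - 2*21 = (18946*(-1/20862) + 2419*(1/6402)) - 1*42 = (-9473/10431 + 2419/6402) - 42 = -11804519/22259754 - 42 = -946714187/22259754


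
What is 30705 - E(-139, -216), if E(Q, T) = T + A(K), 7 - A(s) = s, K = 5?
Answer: 30919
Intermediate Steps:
A(s) = 7 - s
E(Q, T) = 2 + T (E(Q, T) = T + (7 - 1*5) = T + (7 - 5) = T + 2 = 2 + T)
30705 - E(-139, -216) = 30705 - (2 - 216) = 30705 - 1*(-214) = 30705 + 214 = 30919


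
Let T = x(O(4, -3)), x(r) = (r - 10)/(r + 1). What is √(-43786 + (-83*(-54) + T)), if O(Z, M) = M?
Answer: I*√157190/2 ≈ 198.24*I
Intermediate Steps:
x(r) = (-10 + r)/(1 + r)
T = 13/2 (T = (-10 - 3)/(1 - 3) = -13/(-2) = -½*(-13) = 13/2 ≈ 6.5000)
√(-43786 + (-83*(-54) + T)) = √(-43786 + (-83*(-54) + 13/2)) = √(-43786 + (4482 + 13/2)) = √(-43786 + 8977/2) = √(-78595/2) = I*√157190/2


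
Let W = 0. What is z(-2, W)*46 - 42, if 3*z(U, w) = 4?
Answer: 58/3 ≈ 19.333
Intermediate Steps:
z(U, w) = 4/3 (z(U, w) = (⅓)*4 = 4/3)
z(-2, W)*46 - 42 = (4/3)*46 - 42 = 184/3 - 42 = 58/3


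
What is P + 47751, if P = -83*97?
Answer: 39700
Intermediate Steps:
P = -8051
P + 47751 = -8051 + 47751 = 39700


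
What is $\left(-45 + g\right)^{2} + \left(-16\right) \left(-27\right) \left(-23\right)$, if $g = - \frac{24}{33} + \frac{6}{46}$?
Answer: $- \frac{502914128}{64009} \approx -7856.9$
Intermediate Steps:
$g = - \frac{151}{253}$ ($g = \left(-24\right) \frac{1}{33} + 6 \cdot \frac{1}{46} = - \frac{8}{11} + \frac{3}{23} = - \frac{151}{253} \approx -0.59684$)
$\left(-45 + g\right)^{2} + \left(-16\right) \left(-27\right) \left(-23\right) = \left(-45 - \frac{151}{253}\right)^{2} + \left(-16\right) \left(-27\right) \left(-23\right) = \left(- \frac{11536}{253}\right)^{2} + 432 \left(-23\right) = \frac{133079296}{64009} - 9936 = - \frac{502914128}{64009}$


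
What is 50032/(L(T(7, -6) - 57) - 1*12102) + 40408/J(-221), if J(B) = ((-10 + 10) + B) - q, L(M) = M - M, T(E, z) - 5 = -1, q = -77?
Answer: -10337963/36306 ≈ -284.75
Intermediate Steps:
T(E, z) = 4 (T(E, z) = 5 - 1 = 4)
L(M) = 0
J(B) = 77 + B (J(B) = ((-10 + 10) + B) - 1*(-77) = (0 + B) + 77 = B + 77 = 77 + B)
50032/(L(T(7, -6) - 57) - 1*12102) + 40408/J(-221) = 50032/(0 - 1*12102) + 40408/(77 - 221) = 50032/(0 - 12102) + 40408/(-144) = 50032/(-12102) + 40408*(-1/144) = 50032*(-1/12102) - 5051/18 = -25016/6051 - 5051/18 = -10337963/36306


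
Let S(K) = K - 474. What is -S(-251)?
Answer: 725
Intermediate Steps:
S(K) = -474 + K
-S(-251) = -(-474 - 251) = -1*(-725) = 725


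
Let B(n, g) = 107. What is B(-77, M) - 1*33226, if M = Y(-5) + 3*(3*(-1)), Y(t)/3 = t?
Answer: -33119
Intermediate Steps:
Y(t) = 3*t
M = -24 (M = 3*(-5) + 3*(3*(-1)) = -15 + 3*(-3) = -15 - 9 = -24)
B(-77, M) - 1*33226 = 107 - 1*33226 = 107 - 33226 = -33119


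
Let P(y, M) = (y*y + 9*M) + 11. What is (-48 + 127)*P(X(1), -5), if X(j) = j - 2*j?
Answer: -2607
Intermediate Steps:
X(j) = -j
P(y, M) = 11 + y**2 + 9*M (P(y, M) = (y**2 + 9*M) + 11 = 11 + y**2 + 9*M)
(-48 + 127)*P(X(1), -5) = (-48 + 127)*(11 + (-1*1)**2 + 9*(-5)) = 79*(11 + (-1)**2 - 45) = 79*(11 + 1 - 45) = 79*(-33) = -2607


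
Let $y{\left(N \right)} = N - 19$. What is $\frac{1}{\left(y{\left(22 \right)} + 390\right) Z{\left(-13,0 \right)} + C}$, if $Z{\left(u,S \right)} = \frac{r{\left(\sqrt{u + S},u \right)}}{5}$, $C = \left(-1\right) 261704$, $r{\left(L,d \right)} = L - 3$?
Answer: $- \frac{6548495}{1715313478438} - \frac{1965 i \sqrt{13}}{1715313478438} \approx -3.8177 \cdot 10^{-6} - 4.1304 \cdot 10^{-9} i$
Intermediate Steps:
$r{\left(L,d \right)} = -3 + L$
$C = -261704$
$Z{\left(u,S \right)} = - \frac{3}{5} + \frac{\sqrt{S + u}}{5}$ ($Z{\left(u,S \right)} = \frac{-3 + \sqrt{u + S}}{5} = \left(-3 + \sqrt{S + u}\right) \frac{1}{5} = - \frac{3}{5} + \frac{\sqrt{S + u}}{5}$)
$y{\left(N \right)} = -19 + N$
$\frac{1}{\left(y{\left(22 \right)} + 390\right) Z{\left(-13,0 \right)} + C} = \frac{1}{\left(\left(-19 + 22\right) + 390\right) \left(- \frac{3}{5} + \frac{\sqrt{0 - 13}}{5}\right) - 261704} = \frac{1}{\left(3 + 390\right) \left(- \frac{3}{5} + \frac{\sqrt{-13}}{5}\right) - 261704} = \frac{1}{393 \left(- \frac{3}{5} + \frac{i \sqrt{13}}{5}\right) - 261704} = \frac{1}{\left(- \frac{1179}{5} + \frac{393 i \sqrt{13}}{5}\right) - 261704} = \frac{1}{- \frac{1309699}{5} + \frac{393 i \sqrt{13}}{5}}$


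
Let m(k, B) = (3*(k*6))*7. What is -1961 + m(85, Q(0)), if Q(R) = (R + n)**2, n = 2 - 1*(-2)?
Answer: 8749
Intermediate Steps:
n = 4 (n = 2 + 2 = 4)
Q(R) = (4 + R)**2 (Q(R) = (R + 4)**2 = (4 + R)**2)
m(k, B) = 126*k (m(k, B) = (3*(6*k))*7 = (18*k)*7 = 126*k)
-1961 + m(85, Q(0)) = -1961 + 126*85 = -1961 + 10710 = 8749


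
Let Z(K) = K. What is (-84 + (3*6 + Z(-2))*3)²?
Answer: 1296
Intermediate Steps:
(-84 + (3*6 + Z(-2))*3)² = (-84 + (3*6 - 2)*3)² = (-84 + (18 - 2)*3)² = (-84 + 16*3)² = (-84 + 48)² = (-36)² = 1296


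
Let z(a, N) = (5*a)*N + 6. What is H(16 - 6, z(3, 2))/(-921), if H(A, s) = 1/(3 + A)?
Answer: -1/11973 ≈ -8.3521e-5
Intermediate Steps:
z(a, N) = 6 + 5*N*a (z(a, N) = 5*N*a + 6 = 6 + 5*N*a)
H(16 - 6, z(3, 2))/(-921) = 1/((3 + (16 - 6))*(-921)) = -1/921/(3 + 10) = -1/921/13 = (1/13)*(-1/921) = -1/11973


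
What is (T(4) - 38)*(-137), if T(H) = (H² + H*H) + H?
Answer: 274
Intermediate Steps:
T(H) = H + 2*H² (T(H) = (H² + H²) + H = 2*H² + H = H + 2*H²)
(T(4) - 38)*(-137) = (4*(1 + 2*4) - 38)*(-137) = (4*(1 + 8) - 38)*(-137) = (4*9 - 38)*(-137) = (36 - 38)*(-137) = -2*(-137) = 274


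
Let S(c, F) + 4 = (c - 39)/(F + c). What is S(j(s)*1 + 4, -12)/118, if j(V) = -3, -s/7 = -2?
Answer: -3/649 ≈ -0.0046225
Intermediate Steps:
s = 14 (s = -7*(-2) = 14)
S(c, F) = -4 + (-39 + c)/(F + c) (S(c, F) = -4 + (c - 39)/(F + c) = -4 + (-39 + c)/(F + c))
S(j(s)*1 + 4, -12)/118 = ((-39 - 4*(-12) - 3*(-3*1 + 4))/(-12 + (-3*1 + 4)))/118 = ((-39 + 48 - 3*(-3 + 4))/(-12 + (-3 + 4)))/118 = ((-39 + 48 - 3*1)/(-12 + 1))/118 = ((-39 + 48 - 3)/(-11))/118 = (-1/11*6)/118 = (1/118)*(-6/11) = -3/649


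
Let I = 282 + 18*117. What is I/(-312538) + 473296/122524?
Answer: 18453799742/4786675739 ≈ 3.8552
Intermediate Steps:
I = 2388 (I = 282 + 2106 = 2388)
I/(-312538) + 473296/122524 = 2388/(-312538) + 473296/122524 = 2388*(-1/312538) + 473296*(1/122524) = -1194/156269 + 118324/30631 = 18453799742/4786675739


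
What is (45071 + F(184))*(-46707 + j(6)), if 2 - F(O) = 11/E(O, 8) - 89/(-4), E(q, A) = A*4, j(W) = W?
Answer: -67324768713/32 ≈ -2.1039e+9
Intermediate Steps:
E(q, A) = 4*A
F(O) = -659/32 (F(O) = 2 - (11/((4*8)) - 89/(-4)) = 2 - (11/32 - 89*(-¼)) = 2 - (11*(1/32) + 89/4) = 2 - (11/32 + 89/4) = 2 - 1*723/32 = 2 - 723/32 = -659/32)
(45071 + F(184))*(-46707 + j(6)) = (45071 - 659/32)*(-46707 + 6) = (1441613/32)*(-46701) = -67324768713/32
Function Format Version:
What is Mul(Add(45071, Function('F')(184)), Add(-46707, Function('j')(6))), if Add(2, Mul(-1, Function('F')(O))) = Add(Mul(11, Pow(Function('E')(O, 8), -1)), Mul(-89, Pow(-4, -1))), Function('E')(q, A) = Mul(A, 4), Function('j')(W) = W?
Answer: Rational(-67324768713, 32) ≈ -2.1039e+9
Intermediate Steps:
Function('E')(q, A) = Mul(4, A)
Function('F')(O) = Rational(-659, 32) (Function('F')(O) = Add(2, Mul(-1, Add(Mul(11, Pow(Mul(4, 8), -1)), Mul(-89, Pow(-4, -1))))) = Add(2, Mul(-1, Add(Mul(11, Pow(32, -1)), Mul(-89, Rational(-1, 4))))) = Add(2, Mul(-1, Add(Mul(11, Rational(1, 32)), Rational(89, 4)))) = Add(2, Mul(-1, Add(Rational(11, 32), Rational(89, 4)))) = Add(2, Mul(-1, Rational(723, 32))) = Add(2, Rational(-723, 32)) = Rational(-659, 32))
Mul(Add(45071, Function('F')(184)), Add(-46707, Function('j')(6))) = Mul(Add(45071, Rational(-659, 32)), Add(-46707, 6)) = Mul(Rational(1441613, 32), -46701) = Rational(-67324768713, 32)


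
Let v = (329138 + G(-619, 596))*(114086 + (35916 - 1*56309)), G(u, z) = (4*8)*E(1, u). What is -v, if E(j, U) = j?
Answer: -30840924810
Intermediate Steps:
G(u, z) = 32 (G(u, z) = (4*8)*1 = 32*1 = 32)
v = 30840924810 (v = (329138 + 32)*(114086 + (35916 - 1*56309)) = 329170*(114086 + (35916 - 56309)) = 329170*(114086 - 20393) = 329170*93693 = 30840924810)
-v = -1*30840924810 = -30840924810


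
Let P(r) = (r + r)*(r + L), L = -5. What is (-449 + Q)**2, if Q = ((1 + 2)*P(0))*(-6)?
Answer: 201601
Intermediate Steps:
P(r) = 2*r*(-5 + r) (P(r) = (r + r)*(r - 5) = (2*r)*(-5 + r) = 2*r*(-5 + r))
Q = 0 (Q = ((1 + 2)*(2*0*(-5 + 0)))*(-6) = (3*(2*0*(-5)))*(-6) = (3*0)*(-6) = 0*(-6) = 0)
(-449 + Q)**2 = (-449 + 0)**2 = (-449)**2 = 201601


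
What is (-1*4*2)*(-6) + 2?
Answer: 50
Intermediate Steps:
(-1*4*2)*(-6) + 2 = -4*2*(-6) + 2 = -8*(-6) + 2 = 48 + 2 = 50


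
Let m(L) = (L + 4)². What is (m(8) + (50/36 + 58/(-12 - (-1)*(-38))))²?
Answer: 4212399409/202500 ≈ 20802.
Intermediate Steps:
m(L) = (4 + L)²
(m(8) + (50/36 + 58/(-12 - (-1)*(-38))))² = ((4 + 8)² + (50/36 + 58/(-12 - (-1)*(-38))))² = (12² + (50*(1/36) + 58/(-12 - 1*38)))² = (144 + (25/18 + 58/(-12 - 38)))² = (144 + (25/18 + 58/(-50)))² = (144 + (25/18 + 58*(-1/50)))² = (144 + (25/18 - 29/25))² = (144 + 103/450)² = (64903/450)² = 4212399409/202500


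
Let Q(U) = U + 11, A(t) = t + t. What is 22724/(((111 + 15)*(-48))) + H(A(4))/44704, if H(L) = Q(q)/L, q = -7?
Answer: -63490667/16898112 ≈ -3.7573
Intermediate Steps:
A(t) = 2*t
Q(U) = 11 + U
H(L) = 4/L (H(L) = (11 - 7)/L = 4/L)
22724/(((111 + 15)*(-48))) + H(A(4))/44704 = 22724/(((111 + 15)*(-48))) + (4/((2*4)))/44704 = 22724/((126*(-48))) + (4/8)*(1/44704) = 22724/(-6048) + (4*(⅛))*(1/44704) = 22724*(-1/6048) + (½)*(1/44704) = -5681/1512 + 1/89408 = -63490667/16898112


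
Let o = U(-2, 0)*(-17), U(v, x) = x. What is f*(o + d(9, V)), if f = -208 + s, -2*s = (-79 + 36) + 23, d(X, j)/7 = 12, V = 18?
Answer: -16632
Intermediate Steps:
d(X, j) = 84 (d(X, j) = 7*12 = 84)
s = 10 (s = -((-79 + 36) + 23)/2 = -(-43 + 23)/2 = -1/2*(-20) = 10)
o = 0 (o = 0*(-17) = 0)
f = -198 (f = -208 + 10 = -198)
f*(o + d(9, V)) = -198*(0 + 84) = -198*84 = -16632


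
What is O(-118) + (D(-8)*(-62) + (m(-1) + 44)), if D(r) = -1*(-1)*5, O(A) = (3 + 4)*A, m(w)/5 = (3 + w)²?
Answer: -1072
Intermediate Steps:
m(w) = 5*(3 + w)²
O(A) = 7*A
D(r) = 5 (D(r) = 1*5 = 5)
O(-118) + (D(-8)*(-62) + (m(-1) + 44)) = 7*(-118) + (5*(-62) + (5*(3 - 1)² + 44)) = -826 + (-310 + (5*2² + 44)) = -826 + (-310 + (5*4 + 44)) = -826 + (-310 + (20 + 44)) = -826 + (-310 + 64) = -826 - 246 = -1072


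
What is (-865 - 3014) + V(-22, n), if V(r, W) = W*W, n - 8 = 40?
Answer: -1575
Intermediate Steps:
n = 48 (n = 8 + 40 = 48)
V(r, W) = W²
(-865 - 3014) + V(-22, n) = (-865 - 3014) + 48² = -3879 + 2304 = -1575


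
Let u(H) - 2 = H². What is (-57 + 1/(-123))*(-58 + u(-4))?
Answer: 280480/123 ≈ 2280.3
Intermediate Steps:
u(H) = 2 + H²
(-57 + 1/(-123))*(-58 + u(-4)) = (-57 + 1/(-123))*(-58 + (2 + (-4)²)) = (-57 - 1/123)*(-58 + (2 + 16)) = -7012*(-58 + 18)/123 = -7012/123*(-40) = 280480/123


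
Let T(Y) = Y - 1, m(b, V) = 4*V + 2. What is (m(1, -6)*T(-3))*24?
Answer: 2112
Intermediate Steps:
m(b, V) = 2 + 4*V
T(Y) = -1 + Y
(m(1, -6)*T(-3))*24 = ((2 + 4*(-6))*(-1 - 3))*24 = ((2 - 24)*(-4))*24 = -22*(-4)*24 = 88*24 = 2112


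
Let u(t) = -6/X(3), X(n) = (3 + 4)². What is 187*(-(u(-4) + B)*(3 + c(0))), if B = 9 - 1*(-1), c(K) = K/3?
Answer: -271524/49 ≈ -5541.3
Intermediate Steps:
X(n) = 49 (X(n) = 7² = 49)
u(t) = -6/49
c(K) = K/3 (c(K) = K*(⅓) = K/3)
B = 10 (B = 9 + 1 = 10)
187*(-(u(-4) + B)*(3 + c(0))) = 187*(-(-6/49 + 10)*(3 + (⅓)*0)) = 187*(-484*(3 + 0)/49) = 187*(-484*3/49) = 187*(-1*1452/49) = 187*(-1452/49) = -271524/49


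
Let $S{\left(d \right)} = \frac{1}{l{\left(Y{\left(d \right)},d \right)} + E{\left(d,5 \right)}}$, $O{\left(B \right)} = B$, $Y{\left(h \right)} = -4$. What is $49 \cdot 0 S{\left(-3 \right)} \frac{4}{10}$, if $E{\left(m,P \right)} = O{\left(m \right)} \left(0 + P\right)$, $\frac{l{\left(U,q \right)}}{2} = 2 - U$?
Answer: $0$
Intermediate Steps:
$l{\left(U,q \right)} = 4 - 2 U$ ($l{\left(U,q \right)} = 2 \left(2 - U\right) = 4 - 2 U$)
$E{\left(m,P \right)} = P m$ ($E{\left(m,P \right)} = m \left(0 + P\right) = m P = P m$)
$S{\left(d \right)} = \frac{1}{12 + 5 d}$ ($S{\left(d \right)} = \frac{1}{\left(4 - -8\right) + 5 d} = \frac{1}{\left(4 + 8\right) + 5 d} = \frac{1}{12 + 5 d}$)
$49 \cdot 0 S{\left(-3 \right)} \frac{4}{10} = 49 \frac{0}{12 + 5 \left(-3\right)} \frac{4}{10} = 49 \frac{0}{12 - 15} \cdot 4 \cdot \frac{1}{10} = 49 \frac{0}{-3} \cdot \frac{2}{5} = 49 \cdot 0 \left(- \frac{1}{3}\right) \frac{2}{5} = 49 \cdot 0 \cdot \frac{2}{5} = 49 \cdot 0 = 0$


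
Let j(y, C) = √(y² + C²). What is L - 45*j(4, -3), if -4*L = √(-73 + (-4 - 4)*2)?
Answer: -225 - I*√89/4 ≈ -225.0 - 2.3585*I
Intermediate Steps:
L = -I*√89/4 (L = -√(-73 + (-4 - 4)*2)/4 = -√(-73 - 8*2)/4 = -√(-73 - 16)/4 = -I*√89/4 ≈ -2.3585*I)
j(y, C) = √(C² + y²)
L - 45*j(4, -3) = -I*√89/4 - 45*√((-3)² + 4²) = -I*√89/4 - 45*√(9 + 16) = -I*√89/4 - 45*√25 = -I*√89/4 - 45*5 = -I*√89/4 - 225 = -225 - I*√89/4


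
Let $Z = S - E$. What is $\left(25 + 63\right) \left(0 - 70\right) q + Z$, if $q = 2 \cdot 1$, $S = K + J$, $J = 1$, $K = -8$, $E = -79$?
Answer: $-12248$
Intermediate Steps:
$S = -7$ ($S = -8 + 1 = -7$)
$Z = 72$ ($Z = -7 - -79 = -7 + 79 = 72$)
$q = 2$
$\left(25 + 63\right) \left(0 - 70\right) q + Z = \left(25 + 63\right) \left(0 - 70\right) 2 + 72 = 88 \left(-70\right) 2 + 72 = \left(-6160\right) 2 + 72 = -12320 + 72 = -12248$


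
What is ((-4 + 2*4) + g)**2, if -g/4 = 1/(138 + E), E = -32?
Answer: 44100/2809 ≈ 15.700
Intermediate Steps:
g = -2/53 (g = -4/(138 - 32) = -4/106 = -4*1/106 = -2/53 ≈ -0.037736)
((-4 + 2*4) + g)**2 = ((-4 + 2*4) - 2/53)**2 = ((-4 + 8) - 2/53)**2 = (4 - 2/53)**2 = (210/53)**2 = 44100/2809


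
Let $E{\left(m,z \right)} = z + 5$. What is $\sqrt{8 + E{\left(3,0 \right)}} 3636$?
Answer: $3636 \sqrt{13} \approx 13110.0$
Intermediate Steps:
$E{\left(m,z \right)} = 5 + z$
$\sqrt{8 + E{\left(3,0 \right)}} 3636 = \sqrt{8 + \left(5 + 0\right)} 3636 = \sqrt{8 + 5} \cdot 3636 = \sqrt{13} \cdot 3636 = 3636 \sqrt{13}$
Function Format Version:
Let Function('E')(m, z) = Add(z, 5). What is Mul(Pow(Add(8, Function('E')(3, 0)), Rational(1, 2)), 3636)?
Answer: Mul(3636, Pow(13, Rational(1, 2))) ≈ 13110.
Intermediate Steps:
Function('E')(m, z) = Add(5, z)
Mul(Pow(Add(8, Function('E')(3, 0)), Rational(1, 2)), 3636) = Mul(Pow(Add(8, Add(5, 0)), Rational(1, 2)), 3636) = Mul(Pow(Add(8, 5), Rational(1, 2)), 3636) = Mul(Pow(13, Rational(1, 2)), 3636) = Mul(3636, Pow(13, Rational(1, 2)))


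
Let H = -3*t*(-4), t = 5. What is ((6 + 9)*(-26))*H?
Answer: -23400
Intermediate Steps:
H = 60 (H = -3*5*(-4) = -15*(-4) = 60)
((6 + 9)*(-26))*H = ((6 + 9)*(-26))*60 = (15*(-26))*60 = -390*60 = -23400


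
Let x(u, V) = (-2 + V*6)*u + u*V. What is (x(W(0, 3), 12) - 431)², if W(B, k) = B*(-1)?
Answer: 185761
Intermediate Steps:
W(B, k) = -B
x(u, V) = V*u + u*(-2 + 6*V) (x(u, V) = (-2 + 6*V)*u + V*u = u*(-2 + 6*V) + V*u = V*u + u*(-2 + 6*V))
(x(W(0, 3), 12) - 431)² = ((-1*0)*(-2 + 7*12) - 431)² = (0*(-2 + 84) - 431)² = (0*82 - 431)² = (0 - 431)² = (-431)² = 185761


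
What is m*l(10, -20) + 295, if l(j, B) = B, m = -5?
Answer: 395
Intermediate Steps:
m*l(10, -20) + 295 = -5*(-20) + 295 = 100 + 295 = 395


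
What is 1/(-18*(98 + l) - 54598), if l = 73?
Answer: -1/57676 ≈ -1.7338e-5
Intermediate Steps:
1/(-18*(98 + l) - 54598) = 1/(-18*(98 + 73) - 54598) = 1/(-18*171 - 54598) = 1/(-3078 - 54598) = 1/(-57676) = -1/57676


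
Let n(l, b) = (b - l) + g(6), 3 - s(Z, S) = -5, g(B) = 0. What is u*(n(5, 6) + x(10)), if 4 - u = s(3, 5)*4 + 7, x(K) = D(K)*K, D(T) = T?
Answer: -3535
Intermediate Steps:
s(Z, S) = 8 (s(Z, S) = 3 - 1*(-5) = 3 + 5 = 8)
n(l, b) = b - l (n(l, b) = (b - l) + 0 = b - l)
x(K) = K**2 (x(K) = K*K = K**2)
u = -35 (u = 4 - (8*4 + 7) = 4 - (32 + 7) = 4 - 1*39 = 4 - 39 = -35)
u*(n(5, 6) + x(10)) = -35*((6 - 1*5) + 10**2) = -35*((6 - 5) + 100) = -35*(1 + 100) = -35*101 = -3535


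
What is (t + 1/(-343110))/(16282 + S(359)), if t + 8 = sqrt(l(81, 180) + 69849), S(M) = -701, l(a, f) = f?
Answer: -2744881/5345996910 + 3*sqrt(7781)/15581 ≈ 0.016471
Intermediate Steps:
t = -8 + 3*sqrt(7781) (t = -8 + sqrt(180 + 69849) = -8 + sqrt(70029) = -8 + 3*sqrt(7781) ≈ 256.63)
(t + 1/(-343110))/(16282 + S(359)) = ((-8 + 3*sqrt(7781)) + 1/(-343110))/(16282 - 701) = ((-8 + 3*sqrt(7781)) - 1/343110)/15581 = (-2744881/343110 + 3*sqrt(7781))*(1/15581) = -2744881/5345996910 + 3*sqrt(7781)/15581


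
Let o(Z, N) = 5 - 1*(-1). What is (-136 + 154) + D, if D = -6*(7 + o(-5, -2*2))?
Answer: -60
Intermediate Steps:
o(Z, N) = 6 (o(Z, N) = 5 + 1 = 6)
D = -78 (D = -6*(7 + 6) = -6*13 = -78)
(-136 + 154) + D = (-136 + 154) - 78 = 18 - 78 = -60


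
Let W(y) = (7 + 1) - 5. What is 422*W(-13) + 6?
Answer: 1272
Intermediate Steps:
W(y) = 3 (W(y) = 8 - 5 = 3)
422*W(-13) + 6 = 422*3 + 6 = 1266 + 6 = 1272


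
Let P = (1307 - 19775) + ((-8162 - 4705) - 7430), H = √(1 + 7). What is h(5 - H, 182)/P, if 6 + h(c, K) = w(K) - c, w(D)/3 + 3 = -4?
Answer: 32/38765 - 2*√2/38765 ≈ 0.00075252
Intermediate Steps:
w(D) = -21 (w(D) = -9 + 3*(-4) = -9 - 12 = -21)
H = 2*√2 (H = √8 = 2*√2 ≈ 2.8284)
h(c, K) = -27 - c (h(c, K) = -6 + (-21 - c) = -27 - c)
P = -38765 (P = -18468 + (-12867 - 7430) = -18468 - 20297 = -38765)
h(5 - H, 182)/P = (-27 - (5 - 2*√2))/(-38765) = (-27 - (5 - 2*√2))*(-1/38765) = (-27 + (-5 + 2*√2))*(-1/38765) = (-32 + 2*√2)*(-1/38765) = 32/38765 - 2*√2/38765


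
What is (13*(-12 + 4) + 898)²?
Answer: 630436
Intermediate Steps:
(13*(-12 + 4) + 898)² = (13*(-8) + 898)² = (-104 + 898)² = 794² = 630436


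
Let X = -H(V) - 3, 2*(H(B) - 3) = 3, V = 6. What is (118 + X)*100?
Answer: 11050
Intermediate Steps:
H(B) = 9/2 (H(B) = 3 + (½)*3 = 3 + 3/2 = 9/2)
X = -15/2 (X = -1*9/2 - 3 = -9/2 - 3 = -15/2 ≈ -7.5000)
(118 + X)*100 = (118 - 15/2)*100 = (221/2)*100 = 11050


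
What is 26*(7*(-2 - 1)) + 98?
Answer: -448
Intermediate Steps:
26*(7*(-2 - 1)) + 98 = 26*(7*(-3)) + 98 = 26*(-21) + 98 = -546 + 98 = -448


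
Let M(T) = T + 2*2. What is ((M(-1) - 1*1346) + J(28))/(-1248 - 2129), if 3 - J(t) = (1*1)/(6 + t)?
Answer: 45561/114818 ≈ 0.39681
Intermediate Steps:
J(t) = 3 - 1/(6 + t) (J(t) = 3 - 1*1/(6 + t) = 3 - 1/(6 + t))
M(T) = 4 + T (M(T) = T + 4 = 4 + T)
((M(-1) - 1*1346) + J(28))/(-1248 - 2129) = (((4 - 1) - 1*1346) + (17 + 3*28)/(6 + 28))/(-1248 - 2129) = ((3 - 1346) + (17 + 84)/34)/(-3377) = (-1343 + (1/34)*101)*(-1/3377) = (-1343 + 101/34)*(-1/3377) = -45561/34*(-1/3377) = 45561/114818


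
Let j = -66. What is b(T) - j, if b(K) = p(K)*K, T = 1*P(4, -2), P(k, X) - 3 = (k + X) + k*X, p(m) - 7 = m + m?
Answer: 63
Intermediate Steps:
p(m) = 7 + 2*m (p(m) = 7 + (m + m) = 7 + 2*m)
P(k, X) = 3 + X + k + X*k (P(k, X) = 3 + ((k + X) + k*X) = 3 + ((X + k) + X*k) = 3 + (X + k + X*k) = 3 + X + k + X*k)
T = -3 (T = 1*(3 - 2 + 4 - 2*4) = 1*(3 - 2 + 4 - 8) = 1*(-3) = -3)
b(K) = K*(7 + 2*K) (b(K) = (7 + 2*K)*K = K*(7 + 2*K))
b(T) - j = -3*(7 + 2*(-3)) - 1*(-66) = -3*(7 - 6) + 66 = -3*1 + 66 = -3 + 66 = 63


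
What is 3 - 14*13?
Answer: -179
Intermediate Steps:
3 - 14*13 = 3 - 182 = -179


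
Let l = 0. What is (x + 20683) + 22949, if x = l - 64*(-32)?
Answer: 45680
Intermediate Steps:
x = 2048 (x = 0 - 64*(-32) = 0 + 2048 = 2048)
(x + 20683) + 22949 = (2048 + 20683) + 22949 = 22731 + 22949 = 45680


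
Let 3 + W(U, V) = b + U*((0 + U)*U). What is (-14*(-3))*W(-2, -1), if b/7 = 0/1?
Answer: -462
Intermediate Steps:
b = 0 (b = 7*(0/1) = 7*(0*1) = 7*0 = 0)
W(U, V) = -3 + U**3 (W(U, V) = -3 + (0 + U*((0 + U)*U)) = -3 + (0 + U*(U*U)) = -3 + (0 + U*U**2) = -3 + (0 + U**3) = -3 + U**3)
(-14*(-3))*W(-2, -1) = (-14*(-3))*(-3 + (-2)**3) = 42*(-3 - 8) = 42*(-11) = -462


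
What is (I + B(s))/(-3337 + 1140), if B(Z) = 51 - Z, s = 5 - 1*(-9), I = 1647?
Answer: -1684/2197 ≈ -0.76650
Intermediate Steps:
s = 14 (s = 5 + 9 = 14)
(I + B(s))/(-3337 + 1140) = (1647 + (51 - 1*14))/(-3337 + 1140) = (1647 + (51 - 14))/(-2197) = (1647 + 37)*(-1/2197) = 1684*(-1/2197) = -1684/2197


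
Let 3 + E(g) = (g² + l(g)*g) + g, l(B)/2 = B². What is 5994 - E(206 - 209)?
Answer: 6045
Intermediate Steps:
l(B) = 2*B²
E(g) = -3 + g + g² + 2*g³ (E(g) = -3 + ((g² + (2*g²)*g) + g) = -3 + ((g² + 2*g³) + g) = -3 + (g + g² + 2*g³) = -3 + g + g² + 2*g³)
5994 - E(206 - 209) = 5994 - (-3 + (206 - 209) + (206 - 209)² + 2*(206 - 209)³) = 5994 - (-3 - 3 + (-3)² + 2*(-3)³) = 5994 - (-3 - 3 + 9 + 2*(-27)) = 5994 - (-3 - 3 + 9 - 54) = 5994 - 1*(-51) = 5994 + 51 = 6045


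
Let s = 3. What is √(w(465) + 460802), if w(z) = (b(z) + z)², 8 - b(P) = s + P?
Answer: 3*√51203 ≈ 678.84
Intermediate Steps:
b(P) = 5 - P (b(P) = 8 - (3 + P) = 8 + (-3 - P) = 5 - P)
w(z) = 25 (w(z) = ((5 - z) + z)² = 5² = 25)
√(w(465) + 460802) = √(25 + 460802) = √460827 = 3*√51203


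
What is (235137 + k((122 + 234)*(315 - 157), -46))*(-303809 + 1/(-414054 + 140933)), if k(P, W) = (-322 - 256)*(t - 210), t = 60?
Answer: -26704945771863930/273121 ≈ -9.7777e+10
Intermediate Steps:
k(P, W) = 86700 (k(P, W) = (-322 - 256)*(60 - 210) = -578*(-150) = 86700)
(235137 + k((122 + 234)*(315 - 157), -46))*(-303809 + 1/(-414054 + 140933)) = (235137 + 86700)*(-303809 + 1/(-414054 + 140933)) = 321837*(-303809 + 1/(-273121)) = 321837*(-303809 - 1/273121) = 321837*(-82976617890/273121) = -26704945771863930/273121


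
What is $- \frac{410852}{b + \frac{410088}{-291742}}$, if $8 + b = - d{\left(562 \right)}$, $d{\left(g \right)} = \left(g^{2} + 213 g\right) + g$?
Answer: $\frac{14982848023}{15904366391} \approx 0.94206$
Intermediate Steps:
$d{\left(g \right)} = g^{2} + 214 g$
$b = -436120$ ($b = -8 - 562 \left(214 + 562\right) = -8 - 562 \cdot 776 = -8 - 436112 = -436120$)
$- \frac{410852}{b + \frac{410088}{-291742}} = - \frac{410852}{-436120 + \frac{410088}{-291742}} = - \frac{410852}{-436120 + 410088 \left(- \frac{1}{291742}\right)} = - \frac{410852}{-436120 - \frac{205044}{145871}} = - \frac{410852}{- \frac{63617465564}{145871}} = \left(-410852\right) \left(- \frac{145871}{63617465564}\right) = \frac{14982848023}{15904366391}$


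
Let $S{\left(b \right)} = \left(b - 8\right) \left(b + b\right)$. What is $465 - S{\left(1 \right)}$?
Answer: $479$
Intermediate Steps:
$S{\left(b \right)} = 2 b \left(-8 + b\right)$ ($S{\left(b \right)} = \left(-8 + b\right) 2 b = 2 b \left(-8 + b\right)$)
$465 - S{\left(1 \right)} = 465 - 2 \cdot 1 \left(-8 + 1\right) = 465 - 2 \cdot 1 \left(-7\right) = 465 - -14 = 465 + 14 = 479$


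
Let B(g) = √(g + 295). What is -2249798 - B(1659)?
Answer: -2249798 - √1954 ≈ -2.2498e+6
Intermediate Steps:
B(g) = √(295 + g)
-2249798 - B(1659) = -2249798 - √(295 + 1659) = -2249798 - √1954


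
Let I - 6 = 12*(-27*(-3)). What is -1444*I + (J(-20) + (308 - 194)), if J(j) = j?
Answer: -1412138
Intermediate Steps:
I = 978 (I = 6 + 12*(-27*(-3)) = 6 + 12*81 = 6 + 972 = 978)
-1444*I + (J(-20) + (308 - 194)) = -1444*978 + (-20 + (308 - 194)) = -1412232 + (-20 + 114) = -1412232 + 94 = -1412138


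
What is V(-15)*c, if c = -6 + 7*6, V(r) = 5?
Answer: 180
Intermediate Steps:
c = 36 (c = -6 + 42 = 36)
V(-15)*c = 5*36 = 180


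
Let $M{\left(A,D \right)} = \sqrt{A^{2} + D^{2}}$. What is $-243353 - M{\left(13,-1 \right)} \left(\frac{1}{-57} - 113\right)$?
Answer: $-243353 + \frac{6442 \sqrt{170}}{57} \approx -2.4188 \cdot 10^{5}$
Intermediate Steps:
$-243353 - M{\left(13,-1 \right)} \left(\frac{1}{-57} - 113\right) = -243353 - \sqrt{13^{2} + \left(-1\right)^{2}} \left(\frac{1}{-57} - 113\right) = -243353 - \sqrt{169 + 1} \left(- \frac{1}{57} - 113\right) = -243353 - \sqrt{170} \left(- \frac{6442}{57}\right) = -243353 - - \frac{6442 \sqrt{170}}{57} = -243353 + \frac{6442 \sqrt{170}}{57}$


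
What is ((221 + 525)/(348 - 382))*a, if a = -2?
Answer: 746/17 ≈ 43.882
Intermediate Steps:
((221 + 525)/(348 - 382))*a = ((221 + 525)/(348 - 382))*(-2) = (746/(-34))*(-2) = (746*(-1/34))*(-2) = -373/17*(-2) = 746/17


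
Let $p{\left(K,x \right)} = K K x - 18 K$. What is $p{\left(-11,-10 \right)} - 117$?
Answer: $-1129$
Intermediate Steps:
$p{\left(K,x \right)} = - 18 K + x K^{2}$ ($p{\left(K,x \right)} = K^{2} x - 18 K = x K^{2} - 18 K = - 18 K + x K^{2}$)
$p{\left(-11,-10 \right)} - 117 = - 11 \left(-18 - -110\right) - 117 = - 11 \left(-18 + 110\right) - 117 = \left(-11\right) 92 - 117 = -1012 - 117 = -1129$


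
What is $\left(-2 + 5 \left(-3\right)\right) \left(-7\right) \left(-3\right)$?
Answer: $-357$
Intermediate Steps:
$\left(-2 + 5 \left(-3\right)\right) \left(-7\right) \left(-3\right) = \left(-2 - 15\right) \left(-7\right) \left(-3\right) = \left(-17\right) \left(-7\right) \left(-3\right) = 119 \left(-3\right) = -357$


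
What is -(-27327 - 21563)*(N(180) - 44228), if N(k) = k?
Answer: -2153506720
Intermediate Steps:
-(-27327 - 21563)*(N(180) - 44228) = -(-27327 - 21563)*(180 - 44228) = -(-48890)*(-44048) = -1*2153506720 = -2153506720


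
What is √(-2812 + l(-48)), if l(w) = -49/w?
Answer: I*√404781/12 ≈ 53.019*I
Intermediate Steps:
√(-2812 + l(-48)) = √(-2812 - 49/(-48)) = √(-2812 - 49*(-1/48)) = √(-2812 + 49/48) = √(-134927/48) = I*√404781/12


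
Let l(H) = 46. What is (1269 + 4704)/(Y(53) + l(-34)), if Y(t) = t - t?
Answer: 5973/46 ≈ 129.85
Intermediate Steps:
Y(t) = 0
(1269 + 4704)/(Y(53) + l(-34)) = (1269 + 4704)/(0 + 46) = 5973/46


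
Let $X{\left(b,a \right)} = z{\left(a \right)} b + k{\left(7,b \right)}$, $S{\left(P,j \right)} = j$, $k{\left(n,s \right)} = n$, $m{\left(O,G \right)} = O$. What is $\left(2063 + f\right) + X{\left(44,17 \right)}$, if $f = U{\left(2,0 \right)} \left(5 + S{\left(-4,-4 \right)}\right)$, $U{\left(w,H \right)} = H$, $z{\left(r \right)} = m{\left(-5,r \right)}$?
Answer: $1850$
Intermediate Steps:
$z{\left(r \right)} = -5$
$X{\left(b,a \right)} = 7 - 5 b$ ($X{\left(b,a \right)} = - 5 b + 7 = 7 - 5 b$)
$f = 0$ ($f = 0 \left(5 - 4\right) = 0 \cdot 1 = 0$)
$\left(2063 + f\right) + X{\left(44,17 \right)} = \left(2063 + 0\right) + \left(7 - 220\right) = 2063 + \left(7 - 220\right) = 2063 - 213 = 1850$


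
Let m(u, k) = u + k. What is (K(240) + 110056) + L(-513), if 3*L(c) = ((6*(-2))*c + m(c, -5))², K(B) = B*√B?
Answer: 32117212/3 + 960*√15 ≈ 1.0709e+7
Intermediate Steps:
m(u, k) = k + u
K(B) = B^(3/2)
L(c) = (-5 - 11*c)²/3 (L(c) = ((6*(-2))*c + (-5 + c))²/3 = (-12*c + (-5 + c))²/3 = (-5 - 11*c)²/3)
(K(240) + 110056) + L(-513) = (240^(3/2) + 110056) + (5 + 11*(-513))²/3 = (960*√15 + 110056) + (5 - 5643)²/3 = (110056 + 960*√15) + (⅓)*(-5638)² = (110056 + 960*√15) + (⅓)*31787044 = (110056 + 960*√15) + 31787044/3 = 32117212/3 + 960*√15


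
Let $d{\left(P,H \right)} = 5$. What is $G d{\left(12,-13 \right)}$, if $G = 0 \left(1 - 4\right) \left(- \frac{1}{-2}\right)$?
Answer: $0$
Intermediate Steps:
$G = 0$ ($G = 0 \left(- 3 \left(\left(-1\right) \left(- \frac{1}{2}\right)\right)\right) = 0 \left(\left(-3\right) \frac{1}{2}\right) = 0 \left(- \frac{3}{2}\right) = 0$)
$G d{\left(12,-13 \right)} = 0 \cdot 5 = 0$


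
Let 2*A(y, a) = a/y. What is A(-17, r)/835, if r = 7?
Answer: -7/28390 ≈ -0.00024657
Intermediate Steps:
A(y, a) = a/(2*y) (A(y, a) = (a/y)/2 = a/(2*y))
A(-17, r)/835 = ((1/2)*7/(-17))/835 = ((1/2)*7*(-1/17))*(1/835) = -7/34*1/835 = -7/28390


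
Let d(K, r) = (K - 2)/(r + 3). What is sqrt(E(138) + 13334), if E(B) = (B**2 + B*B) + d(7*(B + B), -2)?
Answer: 6*sqrt(1482) ≈ 230.98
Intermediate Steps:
d(K, r) = (-2 + K)/(3 + r)
E(B) = -2 + 2*B**2 + 14*B (E(B) = (B**2 + B*B) + (-2 + 7*(B + B))/(3 - 2) = (B**2 + B**2) + (-2 + 7*(2*B))/1 = 2*B**2 + 1*(-2 + 14*B) = 2*B**2 + (-2 + 14*B) = -2 + 2*B**2 + 14*B)
sqrt(E(138) + 13334) = sqrt((-2 + 2*138**2 + 14*138) + 13334) = sqrt((-2 + 2*19044 + 1932) + 13334) = sqrt((-2 + 38088 + 1932) + 13334) = sqrt(40018 + 13334) = sqrt(53352) = 6*sqrt(1482)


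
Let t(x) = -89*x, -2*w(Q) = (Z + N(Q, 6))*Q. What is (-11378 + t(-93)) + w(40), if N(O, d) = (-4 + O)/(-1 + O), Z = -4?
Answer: -39513/13 ≈ -3039.5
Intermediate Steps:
N(O, d) = (-4 + O)/(-1 + O)
w(Q) = -Q*(-4 + (-4 + Q)/(-1 + Q))/2 (w(Q) = -(-4 + (-4 + Q)/(-1 + Q))*Q/2 = -Q*(-4 + (-4 + Q)/(-1 + Q))/2)
(-11378 + t(-93)) + w(40) = (-11378 - 89*(-93)) + (3/2)*40²/(-1 + 40) = (-11378 + 8277) + (3/2)*1600/39 = -3101 + (3/2)*1600*(1/39) = -3101 + 800/13 = -39513/13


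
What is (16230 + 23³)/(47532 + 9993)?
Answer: 28397/57525 ≈ 0.49365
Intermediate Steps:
(16230 + 23³)/(47532 + 9993) = (16230 + 12167)/57525 = 28397*(1/57525) = 28397/57525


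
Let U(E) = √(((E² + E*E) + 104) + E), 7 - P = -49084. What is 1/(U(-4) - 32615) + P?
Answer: 4747269699168/96703463 - 2*√33/1063738093 ≈ 49091.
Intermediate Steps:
P = 49091 (P = 7 - 1*(-49084) = 7 + 49084 = 49091)
U(E) = √(104 + E + 2*E²) (U(E) = √(((E² + E²) + 104) + E) = √((2*E² + 104) + E) = √((104 + 2*E²) + E) = √(104 + E + 2*E²))
1/(U(-4) - 32615) + P = 1/(√(104 - 4 + 2*(-4)²) - 32615) + 49091 = 1/(√(104 - 4 + 2*16) - 32615) + 49091 = 1/(√(104 - 4 + 32) - 32615) + 49091 = 1/(√132 - 32615) + 49091 = 1/(2*√33 - 32615) + 49091 = 1/(-32615 + 2*√33) + 49091 = 49091 + 1/(-32615 + 2*√33)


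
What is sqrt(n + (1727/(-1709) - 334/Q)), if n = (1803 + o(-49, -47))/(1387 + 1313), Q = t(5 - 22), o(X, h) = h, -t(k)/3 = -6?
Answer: I*sqrt(111874723773)/76905 ≈ 4.3492*I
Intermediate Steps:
t(k) = 18 (t(k) = -3*(-6) = 18)
Q = 18
n = 439/675 (n = (1803 - 47)/(1387 + 1313) = 1756/2700 = 1756*(1/2700) = 439/675 ≈ 0.65037)
sqrt(n + (1727/(-1709) - 334/Q)) = sqrt(439/675 + (1727/(-1709) - 334/18)) = sqrt(439/675 + (1727*(-1/1709) - 334*1/18)) = sqrt(439/675 + (-1727/1709 - 167/9)) = sqrt(439/675 - 300946/15381) = sqrt(-21820699/1153575) = I*sqrt(111874723773)/76905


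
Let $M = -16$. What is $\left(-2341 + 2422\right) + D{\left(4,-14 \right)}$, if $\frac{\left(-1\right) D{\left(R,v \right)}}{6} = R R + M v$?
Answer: $-1359$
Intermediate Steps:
$D{\left(R,v \right)} = - 6 R^{2} + 96 v$ ($D{\left(R,v \right)} = - 6 \left(R R - 16 v\right) = - 6 \left(R^{2} - 16 v\right) = - 6 R^{2} + 96 v$)
$\left(-2341 + 2422\right) + D{\left(4,-14 \right)} = \left(-2341 + 2422\right) - \left(1344 + 6 \cdot 4^{2}\right) = 81 - 1440 = -1359$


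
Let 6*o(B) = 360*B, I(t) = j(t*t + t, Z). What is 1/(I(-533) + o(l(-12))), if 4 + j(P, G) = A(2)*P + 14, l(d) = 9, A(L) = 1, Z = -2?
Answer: 1/284106 ≈ 3.5198e-6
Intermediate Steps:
j(P, G) = 10 + P (j(P, G) = -4 + (1*P + 14) = -4 + (P + 14) = -4 + (14 + P) = 10 + P)
I(t) = 10 + t + t**2 (I(t) = 10 + (t*t + t) = 10 + (t**2 + t) = 10 + (t + t**2) = 10 + t + t**2)
o(B) = 60*B (o(B) = (360*B)/6 = 60*B)
1/(I(-533) + o(l(-12))) = 1/((10 - 533*(1 - 533)) + 60*9) = 1/((10 - 533*(-532)) + 540) = 1/((10 + 283556) + 540) = 1/(283566 + 540) = 1/284106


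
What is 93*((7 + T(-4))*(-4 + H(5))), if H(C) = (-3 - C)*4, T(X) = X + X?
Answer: 3348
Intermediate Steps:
T(X) = 2*X
H(C) = -12 - 4*C
93*((7 + T(-4))*(-4 + H(5))) = 93*((7 + 2*(-4))*(-4 + (-12 - 4*5))) = 93*((7 - 8)*(-4 + (-12 - 20))) = 93*(-(-4 - 32)) = 93*(-1*(-36)) = 93*36 = 3348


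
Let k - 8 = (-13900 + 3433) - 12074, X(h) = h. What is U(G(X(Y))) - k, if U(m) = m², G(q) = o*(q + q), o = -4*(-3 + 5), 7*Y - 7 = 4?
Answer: 1135093/49 ≈ 23165.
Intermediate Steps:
Y = 11/7 (Y = 1 + (⅐)*4 = 1 + 4/7 = 11/7 ≈ 1.5714)
o = -8 (o = -4*2 = -8)
G(q) = -16*q (G(q) = -8*(q + q) = -16*q)
k = -22533 (k = 8 + ((-13900 + 3433) - 12074) = 8 + (-10467 - 12074) = 8 - 22541 = -22533)
U(G(X(Y))) - k = (-16*11/7)² - 1*(-22533) = (-176/7)² + 22533 = 30976/49 + 22533 = 1135093/49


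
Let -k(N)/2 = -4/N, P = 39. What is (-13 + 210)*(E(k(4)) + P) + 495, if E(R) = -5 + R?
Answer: 7587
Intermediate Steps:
k(N) = 8/N (k(N) = -(-8)/N = 8/N)
(-13 + 210)*(E(k(4)) + P) + 495 = (-13 + 210)*((-5 + 8/4) + 39) + 495 = 197*((-5 + 8*(¼)) + 39) + 495 = 197*((-5 + 2) + 39) + 495 = 197*(-3 + 39) + 495 = 197*36 + 495 = 7092 + 495 = 7587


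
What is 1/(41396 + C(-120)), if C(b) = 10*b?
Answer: 1/40196 ≈ 2.4878e-5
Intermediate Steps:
1/(41396 + C(-120)) = 1/(41396 + 10*(-120)) = 1/(41396 - 1200) = 1/40196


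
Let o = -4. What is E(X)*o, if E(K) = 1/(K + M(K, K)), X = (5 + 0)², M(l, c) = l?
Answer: -2/25 ≈ -0.080000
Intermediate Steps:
X = 25 (X = 5² = 25)
E(K) = 1/(2*K) (E(K) = 1/(K + K) = 1/(2*K))
E(X)*o = ((½)/25)*(-4) = ((½)*(1/25))*(-4) = (1/50)*(-4) = -2/25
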